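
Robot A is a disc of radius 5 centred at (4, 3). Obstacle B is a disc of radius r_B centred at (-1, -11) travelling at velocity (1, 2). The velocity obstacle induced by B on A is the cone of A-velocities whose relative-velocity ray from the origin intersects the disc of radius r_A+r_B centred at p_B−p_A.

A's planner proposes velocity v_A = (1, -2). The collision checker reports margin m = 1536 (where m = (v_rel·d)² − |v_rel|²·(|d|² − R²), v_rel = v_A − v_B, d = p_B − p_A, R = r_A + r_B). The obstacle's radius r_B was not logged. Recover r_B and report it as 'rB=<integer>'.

m = 1536
d = (-5, -14);  v_rel = (0, -4),  |v_rel|² = 16
v_rel×d = (0)·(-14) − (-4)·(-5) = -20
since m = R²·16 − (-20)²:  R² = (400 + 1536) / 16 = 121
R = √121 = 11  ⇒  r_B = 11 − 5 = 6

rB=6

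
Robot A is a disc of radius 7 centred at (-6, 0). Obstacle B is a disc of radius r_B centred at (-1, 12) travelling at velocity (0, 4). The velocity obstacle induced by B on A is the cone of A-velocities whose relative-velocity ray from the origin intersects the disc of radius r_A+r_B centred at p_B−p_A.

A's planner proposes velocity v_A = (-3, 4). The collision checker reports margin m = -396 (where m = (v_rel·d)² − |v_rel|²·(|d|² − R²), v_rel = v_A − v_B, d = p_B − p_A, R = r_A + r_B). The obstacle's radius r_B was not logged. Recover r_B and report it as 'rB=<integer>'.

m = -396
d = (5, 12);  v_rel = (-3, 0),  |v_rel|² = 9
v_rel×d = (-3)·(12) − (0)·(5) = -36
since m = R²·9 − (-36)²:  R² = (1296 + -396) / 9 = 100
R = √100 = 10  ⇒  r_B = 10 − 7 = 3

rB=3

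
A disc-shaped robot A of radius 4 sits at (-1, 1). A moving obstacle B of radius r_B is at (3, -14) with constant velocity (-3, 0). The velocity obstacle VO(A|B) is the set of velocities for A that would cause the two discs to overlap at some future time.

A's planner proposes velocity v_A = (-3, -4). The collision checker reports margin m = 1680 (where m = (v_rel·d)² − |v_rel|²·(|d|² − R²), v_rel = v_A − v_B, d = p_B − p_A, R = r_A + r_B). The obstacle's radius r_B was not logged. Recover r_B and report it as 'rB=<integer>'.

m = 1680
d = (4, -15);  v_rel = (0, -4),  |v_rel|² = 16
v_rel×d = (0)·(-15) − (-4)·(4) = 16
since m = R²·16 − 16²:  R² = (256 + 1680) / 16 = 121
R = √121 = 11  ⇒  r_B = 11 − 4 = 7

rB=7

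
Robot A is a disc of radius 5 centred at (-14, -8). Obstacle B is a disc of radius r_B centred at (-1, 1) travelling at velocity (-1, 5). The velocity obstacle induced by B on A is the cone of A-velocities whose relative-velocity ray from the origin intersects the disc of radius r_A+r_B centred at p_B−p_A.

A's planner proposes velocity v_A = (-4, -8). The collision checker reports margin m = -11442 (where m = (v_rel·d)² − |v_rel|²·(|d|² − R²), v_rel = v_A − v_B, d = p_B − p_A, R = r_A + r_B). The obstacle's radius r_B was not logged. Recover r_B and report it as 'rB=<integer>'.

m = -11442
d = (13, 9);  v_rel = (-3, -13),  |v_rel|² = 178
v_rel×d = (-3)·(9) − (-13)·(13) = 142
since m = R²·178 − 142²:  R² = (20164 + -11442) / 178 = 49
R = √49 = 7  ⇒  r_B = 7 − 5 = 2

rB=2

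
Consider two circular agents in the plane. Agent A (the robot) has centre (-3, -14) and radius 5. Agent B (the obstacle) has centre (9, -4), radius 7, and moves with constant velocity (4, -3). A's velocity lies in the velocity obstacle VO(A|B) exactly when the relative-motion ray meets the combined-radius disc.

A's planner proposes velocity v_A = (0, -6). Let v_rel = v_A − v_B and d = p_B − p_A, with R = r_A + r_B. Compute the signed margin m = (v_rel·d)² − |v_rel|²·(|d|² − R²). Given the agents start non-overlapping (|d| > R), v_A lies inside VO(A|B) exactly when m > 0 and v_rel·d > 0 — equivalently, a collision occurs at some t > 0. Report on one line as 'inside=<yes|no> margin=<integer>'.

d = (12, 10),  |d|² = 244;  R = 5+7 = 12,  c = 244−12² = 100
v_rel = (-4, -3),  |v_rel|² = 25;  v_rel·d = (-4)·(12) + (-3)·(10) = -78
25·t² + 156·t + 100 = 0  ⇒  m = (-78)² − 25·100 = 3584
m = 3584 > 0,  v_rel·d = -78 < 0  ⇒  outside

inside=no margin=3584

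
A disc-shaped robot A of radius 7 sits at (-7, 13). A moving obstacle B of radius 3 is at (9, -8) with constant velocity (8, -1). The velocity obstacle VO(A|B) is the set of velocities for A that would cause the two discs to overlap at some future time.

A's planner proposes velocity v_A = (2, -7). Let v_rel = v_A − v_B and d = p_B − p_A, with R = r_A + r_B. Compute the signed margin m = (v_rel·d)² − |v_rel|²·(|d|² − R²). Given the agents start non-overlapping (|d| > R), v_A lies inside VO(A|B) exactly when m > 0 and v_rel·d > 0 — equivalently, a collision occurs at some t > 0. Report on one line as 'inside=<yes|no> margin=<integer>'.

d = (16, -21),  |d|² = 697;  R = 7+3 = 10,  c = 697−10² = 597
v_rel = (-6, -6),  |v_rel|² = 72;  v_rel·d = (-6)·(16) + (-6)·(-21) = 30
72·t² − 60·t + 597 = 0  ⇒  m = 30² − 72·597 = -42084
m = -42084 < 0,  v_rel·d = 30 > 0  ⇒  outside

inside=no margin=-42084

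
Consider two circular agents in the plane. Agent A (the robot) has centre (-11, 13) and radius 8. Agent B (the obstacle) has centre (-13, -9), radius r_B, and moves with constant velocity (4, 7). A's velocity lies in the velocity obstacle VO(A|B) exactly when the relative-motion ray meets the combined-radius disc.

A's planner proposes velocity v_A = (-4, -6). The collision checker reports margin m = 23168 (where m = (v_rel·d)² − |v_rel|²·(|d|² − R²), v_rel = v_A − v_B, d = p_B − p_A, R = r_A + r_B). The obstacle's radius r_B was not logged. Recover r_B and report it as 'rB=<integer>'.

m = 23168
d = (-2, -22);  v_rel = (-8, -13),  |v_rel|² = 233
v_rel×d = (-8)·(-22) − (-13)·(-2) = 150
since m = R²·233 − 150²:  R² = (22500 + 23168) / 233 = 196
R = √196 = 14  ⇒  r_B = 14 − 8 = 6

rB=6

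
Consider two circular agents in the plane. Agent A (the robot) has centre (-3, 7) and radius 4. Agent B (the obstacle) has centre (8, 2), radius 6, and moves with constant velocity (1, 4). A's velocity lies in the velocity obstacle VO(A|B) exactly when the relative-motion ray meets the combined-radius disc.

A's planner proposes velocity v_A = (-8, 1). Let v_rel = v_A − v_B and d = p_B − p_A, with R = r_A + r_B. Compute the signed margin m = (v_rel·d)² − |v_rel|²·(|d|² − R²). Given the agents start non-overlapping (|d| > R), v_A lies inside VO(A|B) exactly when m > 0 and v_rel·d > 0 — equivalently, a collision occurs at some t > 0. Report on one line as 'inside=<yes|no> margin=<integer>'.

d = (11, -5),  |d|² = 146;  R = 4+6 = 10,  c = 146−10² = 46
v_rel = (-9, -3),  |v_rel|² = 90;  v_rel·d = (-9)·(11) + (-3)·(-5) = -84
90·t² + 168·t + 46 = 0  ⇒  m = (-84)² − 90·46 = 2916
m = 2916 > 0,  v_rel·d = -84 < 0  ⇒  outside

inside=no margin=2916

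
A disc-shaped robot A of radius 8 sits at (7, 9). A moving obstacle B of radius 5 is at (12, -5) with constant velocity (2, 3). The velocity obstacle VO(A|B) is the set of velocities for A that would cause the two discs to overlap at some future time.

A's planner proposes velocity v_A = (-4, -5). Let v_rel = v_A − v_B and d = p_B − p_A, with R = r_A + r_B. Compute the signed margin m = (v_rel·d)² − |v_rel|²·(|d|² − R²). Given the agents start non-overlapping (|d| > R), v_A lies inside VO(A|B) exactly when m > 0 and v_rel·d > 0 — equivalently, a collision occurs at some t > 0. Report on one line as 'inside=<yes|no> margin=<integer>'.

d = (5, -14),  |d|² = 221;  R = 8+5 = 13,  c = 221−13² = 52
v_rel = (-6, -8),  |v_rel|² = 100;  v_rel·d = (-6)·(5) + (-8)·(-14) = 82
100·t² − 164·t + 52 = 0  ⇒  m = 82² − 100·52 = 1524
m = 1524 > 0,  v_rel·d = 82 > 0  ⇒  inside

inside=yes margin=1524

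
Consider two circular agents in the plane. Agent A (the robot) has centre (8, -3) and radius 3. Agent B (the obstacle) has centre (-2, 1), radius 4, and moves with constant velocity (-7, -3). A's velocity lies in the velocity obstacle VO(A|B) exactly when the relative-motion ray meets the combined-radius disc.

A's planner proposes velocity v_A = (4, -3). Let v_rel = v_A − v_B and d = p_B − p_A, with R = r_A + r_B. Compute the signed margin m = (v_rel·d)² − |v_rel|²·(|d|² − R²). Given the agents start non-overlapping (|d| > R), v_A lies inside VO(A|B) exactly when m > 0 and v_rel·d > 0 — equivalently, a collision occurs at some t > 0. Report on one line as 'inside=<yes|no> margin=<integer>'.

d = (-10, 4),  |d|² = 116;  R = 3+4 = 7,  c = 116−7² = 67
v_rel = (11, 0),  |v_rel|² = 121;  v_rel·d = (11)·(-10) + (0)·(4) = -110
121·t² + 220·t + 67 = 0  ⇒  m = (-110)² − 121·67 = 3993
m = 3993 > 0,  v_rel·d = -110 < 0  ⇒  outside

inside=no margin=3993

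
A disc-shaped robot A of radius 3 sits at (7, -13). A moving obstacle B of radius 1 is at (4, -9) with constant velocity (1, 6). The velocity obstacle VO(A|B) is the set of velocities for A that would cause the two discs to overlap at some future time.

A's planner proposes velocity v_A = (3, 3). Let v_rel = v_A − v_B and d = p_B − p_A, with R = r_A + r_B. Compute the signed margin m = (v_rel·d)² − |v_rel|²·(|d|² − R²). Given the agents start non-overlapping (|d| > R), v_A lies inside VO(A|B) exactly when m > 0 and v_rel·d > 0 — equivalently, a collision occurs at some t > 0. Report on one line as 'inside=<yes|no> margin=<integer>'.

d = (-3, 4),  |d|² = 25;  R = 3+1 = 4,  c = 25−4² = 9
v_rel = (2, -3),  |v_rel|² = 13;  v_rel·d = (2)·(-3) + (-3)·(4) = -18
13·t² + 36·t + 9 = 0  ⇒  m = (-18)² − 13·9 = 207
m = 207 > 0,  v_rel·d = -18 < 0  ⇒  outside

inside=no margin=207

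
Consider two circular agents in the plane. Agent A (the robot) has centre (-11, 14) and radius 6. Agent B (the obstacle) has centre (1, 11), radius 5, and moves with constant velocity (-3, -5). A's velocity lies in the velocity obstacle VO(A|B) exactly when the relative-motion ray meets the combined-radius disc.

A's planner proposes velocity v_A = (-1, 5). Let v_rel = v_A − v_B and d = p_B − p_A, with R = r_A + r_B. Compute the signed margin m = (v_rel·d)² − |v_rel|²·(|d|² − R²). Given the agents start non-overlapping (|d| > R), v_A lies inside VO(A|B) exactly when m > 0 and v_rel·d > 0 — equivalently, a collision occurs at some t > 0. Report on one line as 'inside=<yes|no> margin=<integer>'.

d = (12, -3),  |d|² = 153;  R = 6+5 = 11,  c = 153−11² = 32
v_rel = (2, 10),  |v_rel|² = 104;  v_rel·d = (2)·(12) + (10)·(-3) = -6
104·t² + 12·t + 32 = 0  ⇒  m = (-6)² − 104·32 = -3292
m = -3292 < 0,  v_rel·d = -6 < 0  ⇒  outside

inside=no margin=-3292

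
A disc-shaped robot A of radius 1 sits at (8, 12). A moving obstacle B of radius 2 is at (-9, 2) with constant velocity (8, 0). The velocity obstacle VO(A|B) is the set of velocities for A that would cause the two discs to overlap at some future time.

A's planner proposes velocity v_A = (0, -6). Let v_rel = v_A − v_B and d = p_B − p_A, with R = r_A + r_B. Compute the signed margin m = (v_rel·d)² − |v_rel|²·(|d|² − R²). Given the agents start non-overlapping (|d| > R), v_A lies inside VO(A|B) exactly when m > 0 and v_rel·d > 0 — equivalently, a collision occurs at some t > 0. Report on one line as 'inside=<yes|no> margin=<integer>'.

d = (-17, -10),  |d|² = 389;  R = 1+2 = 3,  c = 389−3² = 380
v_rel = (-8, -6),  |v_rel|² = 100;  v_rel·d = (-8)·(-17) + (-6)·(-10) = 196
100·t² − 392·t + 380 = 0  ⇒  m = 196² − 100·380 = 416
m = 416 > 0,  v_rel·d = 196 > 0  ⇒  inside

inside=yes margin=416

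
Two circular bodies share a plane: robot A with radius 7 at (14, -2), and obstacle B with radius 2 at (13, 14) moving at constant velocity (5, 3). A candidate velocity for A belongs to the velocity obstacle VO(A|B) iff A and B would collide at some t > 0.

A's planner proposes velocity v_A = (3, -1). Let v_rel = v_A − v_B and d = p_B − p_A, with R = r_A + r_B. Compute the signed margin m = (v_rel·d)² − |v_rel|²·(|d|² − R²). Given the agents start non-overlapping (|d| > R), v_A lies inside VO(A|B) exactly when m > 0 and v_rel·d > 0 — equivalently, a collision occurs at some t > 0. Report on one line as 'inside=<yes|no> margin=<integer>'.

d = (-1, 16),  |d|² = 257;  R = 7+2 = 9,  c = 257−9² = 176
v_rel = (-2, -4),  |v_rel|² = 20;  v_rel·d = (-2)·(-1) + (-4)·(16) = -62
20·t² + 124·t + 176 = 0  ⇒  m = (-62)² − 20·176 = 324
m = 324 > 0,  v_rel·d = -62 < 0  ⇒  outside

inside=no margin=324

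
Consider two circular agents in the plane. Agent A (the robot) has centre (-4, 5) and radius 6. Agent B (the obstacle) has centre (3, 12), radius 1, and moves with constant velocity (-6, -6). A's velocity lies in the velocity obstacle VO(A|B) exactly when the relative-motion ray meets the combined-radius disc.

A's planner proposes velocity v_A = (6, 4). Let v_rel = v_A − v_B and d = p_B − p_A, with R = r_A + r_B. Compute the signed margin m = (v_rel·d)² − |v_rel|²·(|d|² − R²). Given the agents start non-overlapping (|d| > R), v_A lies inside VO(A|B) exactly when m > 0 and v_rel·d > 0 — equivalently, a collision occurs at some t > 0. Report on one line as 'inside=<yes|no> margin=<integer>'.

d = (7, 7),  |d|² = 98;  R = 6+1 = 7,  c = 98−7² = 49
v_rel = (12, 10),  |v_rel|² = 244;  v_rel·d = (12)·(7) + (10)·(7) = 154
244·t² − 308·t + 49 = 0  ⇒  m = 154² − 244·49 = 11760
m = 11760 > 0,  v_rel·d = 154 > 0  ⇒  inside

inside=yes margin=11760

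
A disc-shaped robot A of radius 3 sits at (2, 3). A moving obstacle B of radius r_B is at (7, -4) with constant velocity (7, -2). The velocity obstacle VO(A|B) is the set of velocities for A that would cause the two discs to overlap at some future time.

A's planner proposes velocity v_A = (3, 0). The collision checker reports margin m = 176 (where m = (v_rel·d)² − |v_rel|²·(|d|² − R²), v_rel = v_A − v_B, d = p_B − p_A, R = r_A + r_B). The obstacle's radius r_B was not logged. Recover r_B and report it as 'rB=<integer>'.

m = 176
d = (5, -7);  v_rel = (-4, 2),  |v_rel|² = 20
v_rel×d = (-4)·(-7) − (2)·(5) = 18
since m = R²·20 − 18²:  R² = (324 + 176) / 20 = 25
R = √25 = 5  ⇒  r_B = 5 − 3 = 2

rB=2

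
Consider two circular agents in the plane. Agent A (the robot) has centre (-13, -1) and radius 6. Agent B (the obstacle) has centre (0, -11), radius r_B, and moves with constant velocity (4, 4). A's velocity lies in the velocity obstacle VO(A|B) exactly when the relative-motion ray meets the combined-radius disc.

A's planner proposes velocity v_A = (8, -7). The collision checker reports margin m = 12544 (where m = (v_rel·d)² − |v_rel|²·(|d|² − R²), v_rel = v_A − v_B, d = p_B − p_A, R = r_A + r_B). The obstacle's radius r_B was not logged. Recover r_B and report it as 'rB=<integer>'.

m = 12544
d = (13, -10);  v_rel = (4, -11),  |v_rel|² = 137
v_rel×d = (4)·(-10) − (-11)·(13) = 103
since m = R²·137 − 103²:  R² = (10609 + 12544) / 137 = 169
R = √169 = 13  ⇒  r_B = 13 − 6 = 7

rB=7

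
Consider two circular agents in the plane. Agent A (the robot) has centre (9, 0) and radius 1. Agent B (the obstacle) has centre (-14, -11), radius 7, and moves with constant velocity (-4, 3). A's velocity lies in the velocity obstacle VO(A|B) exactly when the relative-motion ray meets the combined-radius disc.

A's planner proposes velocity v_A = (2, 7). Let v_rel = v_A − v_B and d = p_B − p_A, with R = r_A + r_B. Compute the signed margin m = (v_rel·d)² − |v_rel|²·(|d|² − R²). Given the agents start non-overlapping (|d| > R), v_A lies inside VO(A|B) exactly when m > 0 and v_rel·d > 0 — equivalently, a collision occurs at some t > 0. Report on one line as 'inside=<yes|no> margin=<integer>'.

d = (-23, -11),  |d|² = 650;  R = 1+7 = 8,  c = 650−8² = 586
v_rel = (6, 4),  |v_rel|² = 52;  v_rel·d = (6)·(-23) + (4)·(-11) = -182
52·t² + 364·t + 586 = 0  ⇒  m = (-182)² − 52·586 = 2652
m = 2652 > 0,  v_rel·d = -182 < 0  ⇒  outside

inside=no margin=2652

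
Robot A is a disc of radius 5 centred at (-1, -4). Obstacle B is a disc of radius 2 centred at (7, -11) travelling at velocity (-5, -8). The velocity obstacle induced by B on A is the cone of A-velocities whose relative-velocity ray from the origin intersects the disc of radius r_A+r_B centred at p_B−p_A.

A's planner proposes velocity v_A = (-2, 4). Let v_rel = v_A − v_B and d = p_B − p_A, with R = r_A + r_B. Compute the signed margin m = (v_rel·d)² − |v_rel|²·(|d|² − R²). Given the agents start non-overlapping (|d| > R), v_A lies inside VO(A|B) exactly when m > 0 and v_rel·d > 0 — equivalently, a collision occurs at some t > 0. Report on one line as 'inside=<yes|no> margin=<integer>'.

d = (8, -7),  |d|² = 113;  R = 5+2 = 7,  c = 113−7² = 64
v_rel = (3, 12),  |v_rel|² = 153;  v_rel·d = (3)·(8) + (12)·(-7) = -60
153·t² + 120·t + 64 = 0  ⇒  m = (-60)² − 153·64 = -6192
m = -6192 < 0,  v_rel·d = -60 < 0  ⇒  outside

inside=no margin=-6192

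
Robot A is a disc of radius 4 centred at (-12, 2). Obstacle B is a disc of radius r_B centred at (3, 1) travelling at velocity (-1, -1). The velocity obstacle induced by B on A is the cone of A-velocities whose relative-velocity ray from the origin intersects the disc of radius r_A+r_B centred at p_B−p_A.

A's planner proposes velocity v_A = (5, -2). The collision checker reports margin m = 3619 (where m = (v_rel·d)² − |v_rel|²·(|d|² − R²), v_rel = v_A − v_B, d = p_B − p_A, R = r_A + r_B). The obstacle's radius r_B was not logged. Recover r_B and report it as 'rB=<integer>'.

m = 3619
d = (15, -1);  v_rel = (6, -1),  |v_rel|² = 37
v_rel×d = (6)·(-1) − (-1)·(15) = 9
since m = R²·37 − 9²:  R² = (81 + 3619) / 37 = 100
R = √100 = 10  ⇒  r_B = 10 − 4 = 6

rB=6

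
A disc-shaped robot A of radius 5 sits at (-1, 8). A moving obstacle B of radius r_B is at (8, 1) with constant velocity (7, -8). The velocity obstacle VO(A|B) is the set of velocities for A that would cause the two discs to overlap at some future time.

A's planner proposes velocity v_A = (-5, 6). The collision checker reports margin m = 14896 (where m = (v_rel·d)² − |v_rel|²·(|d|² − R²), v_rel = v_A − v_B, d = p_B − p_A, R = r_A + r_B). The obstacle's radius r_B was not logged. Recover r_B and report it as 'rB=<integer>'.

m = 14896
d = (9, -7);  v_rel = (-12, 14),  |v_rel|² = 340
v_rel×d = (-12)·(-7) − (14)·(9) = -42
since m = R²·340 − (-42)²:  R² = (1764 + 14896) / 340 = 49
R = √49 = 7  ⇒  r_B = 7 − 5 = 2

rB=2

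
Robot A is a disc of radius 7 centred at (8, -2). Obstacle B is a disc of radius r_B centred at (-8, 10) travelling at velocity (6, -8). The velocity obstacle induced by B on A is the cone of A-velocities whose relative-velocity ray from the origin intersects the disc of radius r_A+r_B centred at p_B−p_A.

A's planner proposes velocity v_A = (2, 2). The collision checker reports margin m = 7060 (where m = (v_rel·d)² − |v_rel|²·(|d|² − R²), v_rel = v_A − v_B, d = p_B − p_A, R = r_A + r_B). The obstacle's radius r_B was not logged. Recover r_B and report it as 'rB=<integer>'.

m = 7060
d = (-16, 12);  v_rel = (-4, 10),  |v_rel|² = 116
v_rel×d = (-4)·(12) − (10)·(-16) = 112
since m = R²·116 − 112²:  R² = (12544 + 7060) / 116 = 169
R = √169 = 13  ⇒  r_B = 13 − 7 = 6

rB=6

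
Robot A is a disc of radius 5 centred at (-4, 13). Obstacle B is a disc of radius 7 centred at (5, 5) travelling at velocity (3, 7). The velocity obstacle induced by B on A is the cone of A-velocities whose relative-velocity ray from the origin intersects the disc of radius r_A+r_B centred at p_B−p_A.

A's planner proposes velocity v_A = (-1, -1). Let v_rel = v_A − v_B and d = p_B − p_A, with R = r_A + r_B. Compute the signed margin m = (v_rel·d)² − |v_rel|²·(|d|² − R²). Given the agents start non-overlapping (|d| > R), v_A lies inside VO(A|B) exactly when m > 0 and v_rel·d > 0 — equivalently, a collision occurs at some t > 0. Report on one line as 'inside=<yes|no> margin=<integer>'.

d = (9, -8),  |d|² = 145;  R = 5+7 = 12,  c = 145−12² = 1
v_rel = (-4, -8),  |v_rel|² = 80;  v_rel·d = (-4)·(9) + (-8)·(-8) = 28
80·t² − 56·t + 1 = 0  ⇒  m = 28² − 80·1 = 704
m = 704 > 0,  v_rel·d = 28 > 0  ⇒  inside

inside=yes margin=704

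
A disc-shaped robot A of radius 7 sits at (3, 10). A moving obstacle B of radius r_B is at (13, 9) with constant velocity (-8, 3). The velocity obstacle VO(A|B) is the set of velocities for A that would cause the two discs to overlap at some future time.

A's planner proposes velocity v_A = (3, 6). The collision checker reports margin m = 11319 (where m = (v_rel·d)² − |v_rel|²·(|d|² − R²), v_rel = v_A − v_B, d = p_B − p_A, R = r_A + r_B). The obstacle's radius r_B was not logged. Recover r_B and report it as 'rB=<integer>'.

m = 11319
d = (10, -1);  v_rel = (11, 3),  |v_rel|² = 130
v_rel×d = (11)·(-1) − (3)·(10) = -41
since m = R²·130 − (-41)²:  R² = (1681 + 11319) / 130 = 100
R = √100 = 10  ⇒  r_B = 10 − 7 = 3

rB=3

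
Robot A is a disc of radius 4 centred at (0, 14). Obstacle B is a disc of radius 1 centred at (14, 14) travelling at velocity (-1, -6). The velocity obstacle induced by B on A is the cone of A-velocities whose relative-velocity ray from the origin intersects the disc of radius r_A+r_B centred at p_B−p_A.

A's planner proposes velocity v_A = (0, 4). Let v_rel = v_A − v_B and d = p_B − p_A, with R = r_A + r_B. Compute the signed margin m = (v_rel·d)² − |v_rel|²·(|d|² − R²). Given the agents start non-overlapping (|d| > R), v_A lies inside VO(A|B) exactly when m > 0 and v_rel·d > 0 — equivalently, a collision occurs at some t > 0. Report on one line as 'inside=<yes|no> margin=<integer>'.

d = (14, 0),  |d|² = 196;  R = 4+1 = 5,  c = 196−5² = 171
v_rel = (1, 10),  |v_rel|² = 101;  v_rel·d = (1)·(14) + (10)·(0) = 14
101·t² − 28·t + 171 = 0  ⇒  m = 14² − 101·171 = -17075
m = -17075 < 0,  v_rel·d = 14 > 0  ⇒  outside

inside=no margin=-17075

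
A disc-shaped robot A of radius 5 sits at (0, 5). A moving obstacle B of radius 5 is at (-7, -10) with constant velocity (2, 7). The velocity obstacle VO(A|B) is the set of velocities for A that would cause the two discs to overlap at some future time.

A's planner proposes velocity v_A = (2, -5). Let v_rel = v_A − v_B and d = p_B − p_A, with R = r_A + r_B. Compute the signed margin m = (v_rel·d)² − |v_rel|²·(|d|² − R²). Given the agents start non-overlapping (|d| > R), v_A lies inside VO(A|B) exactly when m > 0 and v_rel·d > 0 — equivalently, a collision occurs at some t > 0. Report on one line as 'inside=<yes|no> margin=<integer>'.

d = (-7, -15),  |d|² = 274;  R = 5+5 = 10,  c = 274−10² = 174
v_rel = (0, -12),  |v_rel|² = 144;  v_rel·d = (0)·(-7) + (-12)·(-15) = 180
144·t² − 360·t + 174 = 0  ⇒  m = 180² − 144·174 = 7344
m = 7344 > 0,  v_rel·d = 180 > 0  ⇒  inside

inside=yes margin=7344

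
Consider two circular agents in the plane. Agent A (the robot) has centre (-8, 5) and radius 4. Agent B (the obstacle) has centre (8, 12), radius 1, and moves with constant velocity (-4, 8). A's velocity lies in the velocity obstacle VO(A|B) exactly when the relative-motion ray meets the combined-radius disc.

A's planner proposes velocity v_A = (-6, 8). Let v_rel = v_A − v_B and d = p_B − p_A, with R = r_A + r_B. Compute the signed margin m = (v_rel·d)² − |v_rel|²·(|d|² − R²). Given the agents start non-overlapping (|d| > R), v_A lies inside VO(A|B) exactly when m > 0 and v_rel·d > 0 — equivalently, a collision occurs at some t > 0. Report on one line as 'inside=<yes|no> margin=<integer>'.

d = (16, 7),  |d|² = 305;  R = 4+1 = 5,  c = 305−5² = 280
v_rel = (-2, 0),  |v_rel|² = 4;  v_rel·d = (-2)·(16) + (0)·(7) = -32
4·t² + 64·t + 280 = 0  ⇒  m = (-32)² − 4·280 = -96
m = -96 < 0,  v_rel·d = -32 < 0  ⇒  outside

inside=no margin=-96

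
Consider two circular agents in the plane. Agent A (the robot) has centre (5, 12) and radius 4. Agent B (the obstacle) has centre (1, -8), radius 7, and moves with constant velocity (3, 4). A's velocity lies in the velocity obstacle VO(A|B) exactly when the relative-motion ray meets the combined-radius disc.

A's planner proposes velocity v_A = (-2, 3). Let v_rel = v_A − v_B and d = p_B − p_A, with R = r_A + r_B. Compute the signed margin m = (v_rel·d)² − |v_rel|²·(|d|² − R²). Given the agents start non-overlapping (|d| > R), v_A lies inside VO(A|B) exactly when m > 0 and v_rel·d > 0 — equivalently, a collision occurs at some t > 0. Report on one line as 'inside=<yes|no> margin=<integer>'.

d = (-4, -20),  |d|² = 416;  R = 4+7 = 11,  c = 416−11² = 295
v_rel = (-5, -1),  |v_rel|² = 26;  v_rel·d = (-5)·(-4) + (-1)·(-20) = 40
26·t² − 80·t + 295 = 0  ⇒  m = 40² − 26·295 = -6070
m = -6070 < 0,  v_rel·d = 40 > 0  ⇒  outside

inside=no margin=-6070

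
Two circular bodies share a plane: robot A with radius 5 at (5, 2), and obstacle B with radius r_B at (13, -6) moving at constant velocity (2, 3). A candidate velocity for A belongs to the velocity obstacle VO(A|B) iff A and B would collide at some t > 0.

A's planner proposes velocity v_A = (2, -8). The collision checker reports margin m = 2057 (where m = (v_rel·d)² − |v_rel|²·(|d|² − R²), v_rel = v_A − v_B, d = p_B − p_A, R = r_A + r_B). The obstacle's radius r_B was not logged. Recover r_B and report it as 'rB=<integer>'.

m = 2057
d = (8, -8);  v_rel = (0, -11),  |v_rel|² = 121
v_rel×d = (0)·(-8) − (-11)·(8) = 88
since m = R²·121 − 88²:  R² = (7744 + 2057) / 121 = 81
R = √81 = 9  ⇒  r_B = 9 − 5 = 4

rB=4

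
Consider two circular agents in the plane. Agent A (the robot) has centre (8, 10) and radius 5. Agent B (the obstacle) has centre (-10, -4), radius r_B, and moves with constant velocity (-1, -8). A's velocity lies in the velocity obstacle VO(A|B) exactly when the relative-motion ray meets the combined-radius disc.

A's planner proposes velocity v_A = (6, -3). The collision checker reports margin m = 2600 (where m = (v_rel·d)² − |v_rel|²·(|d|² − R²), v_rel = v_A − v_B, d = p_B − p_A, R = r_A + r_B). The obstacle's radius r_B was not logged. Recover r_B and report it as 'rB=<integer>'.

m = 2600
d = (-18, -14);  v_rel = (7, 5),  |v_rel|² = 74
v_rel×d = (7)·(-14) − (5)·(-18) = -8
since m = R²·74 − (-8)²:  R² = (64 + 2600) / 74 = 36
R = √36 = 6  ⇒  r_B = 6 − 5 = 1

rB=1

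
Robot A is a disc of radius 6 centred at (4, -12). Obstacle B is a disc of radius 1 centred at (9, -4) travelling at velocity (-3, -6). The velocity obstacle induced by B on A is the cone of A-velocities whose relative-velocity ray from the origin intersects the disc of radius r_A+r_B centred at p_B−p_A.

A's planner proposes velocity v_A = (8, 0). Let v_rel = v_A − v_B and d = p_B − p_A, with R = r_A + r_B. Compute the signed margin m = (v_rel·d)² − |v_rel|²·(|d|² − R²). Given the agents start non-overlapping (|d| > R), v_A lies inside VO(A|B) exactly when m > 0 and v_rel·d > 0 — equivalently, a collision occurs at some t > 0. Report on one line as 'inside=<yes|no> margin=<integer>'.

d = (5, 8),  |d|² = 89;  R = 6+1 = 7,  c = 89−7² = 40
v_rel = (11, 6),  |v_rel|² = 157;  v_rel·d = (11)·(5) + (6)·(8) = 103
157·t² − 206·t + 40 = 0  ⇒  m = 103² − 157·40 = 4329
m = 4329 > 0,  v_rel·d = 103 > 0  ⇒  inside

inside=yes margin=4329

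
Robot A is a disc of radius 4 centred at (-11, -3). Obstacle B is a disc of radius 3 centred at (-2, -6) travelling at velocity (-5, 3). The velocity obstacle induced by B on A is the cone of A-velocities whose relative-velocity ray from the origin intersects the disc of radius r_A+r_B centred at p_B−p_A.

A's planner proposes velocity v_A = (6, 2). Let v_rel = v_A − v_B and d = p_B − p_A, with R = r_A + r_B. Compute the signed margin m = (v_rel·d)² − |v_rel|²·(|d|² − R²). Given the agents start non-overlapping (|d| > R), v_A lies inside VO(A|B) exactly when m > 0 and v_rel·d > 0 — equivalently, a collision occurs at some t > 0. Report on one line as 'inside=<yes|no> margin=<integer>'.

d = (9, -3),  |d|² = 90;  R = 4+3 = 7,  c = 90−7² = 41
v_rel = (11, -1),  |v_rel|² = 122;  v_rel·d = (11)·(9) + (-1)·(-3) = 102
122·t² − 204·t + 41 = 0  ⇒  m = 102² − 122·41 = 5402
m = 5402 > 0,  v_rel·d = 102 > 0  ⇒  inside

inside=yes margin=5402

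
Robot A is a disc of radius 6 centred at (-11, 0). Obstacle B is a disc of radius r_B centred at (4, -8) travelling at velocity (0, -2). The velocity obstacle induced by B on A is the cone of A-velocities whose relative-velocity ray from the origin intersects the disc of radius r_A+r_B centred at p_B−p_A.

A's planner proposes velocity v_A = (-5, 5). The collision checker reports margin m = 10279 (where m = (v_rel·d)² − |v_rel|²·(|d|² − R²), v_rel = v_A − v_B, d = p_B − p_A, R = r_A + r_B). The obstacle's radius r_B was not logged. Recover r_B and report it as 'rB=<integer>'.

m = 10279
d = (15, -8);  v_rel = (-5, 7),  |v_rel|² = 74
v_rel×d = (-5)·(-8) − (7)·(15) = -65
since m = R²·74 − (-65)²:  R² = (4225 + 10279) / 74 = 196
R = √196 = 14  ⇒  r_B = 14 − 6 = 8

rB=8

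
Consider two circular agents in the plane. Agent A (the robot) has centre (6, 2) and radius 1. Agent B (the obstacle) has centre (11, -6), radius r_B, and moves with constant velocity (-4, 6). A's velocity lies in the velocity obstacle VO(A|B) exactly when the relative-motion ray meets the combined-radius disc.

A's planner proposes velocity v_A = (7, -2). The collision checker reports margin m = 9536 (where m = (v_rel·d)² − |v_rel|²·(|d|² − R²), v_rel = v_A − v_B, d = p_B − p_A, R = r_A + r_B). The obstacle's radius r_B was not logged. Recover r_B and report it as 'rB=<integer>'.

m = 9536
d = (5, -8);  v_rel = (11, -8),  |v_rel|² = 185
v_rel×d = (11)·(-8) − (-8)·(5) = -48
since m = R²·185 − (-48)²:  R² = (2304 + 9536) / 185 = 64
R = √64 = 8  ⇒  r_B = 8 − 1 = 7

rB=7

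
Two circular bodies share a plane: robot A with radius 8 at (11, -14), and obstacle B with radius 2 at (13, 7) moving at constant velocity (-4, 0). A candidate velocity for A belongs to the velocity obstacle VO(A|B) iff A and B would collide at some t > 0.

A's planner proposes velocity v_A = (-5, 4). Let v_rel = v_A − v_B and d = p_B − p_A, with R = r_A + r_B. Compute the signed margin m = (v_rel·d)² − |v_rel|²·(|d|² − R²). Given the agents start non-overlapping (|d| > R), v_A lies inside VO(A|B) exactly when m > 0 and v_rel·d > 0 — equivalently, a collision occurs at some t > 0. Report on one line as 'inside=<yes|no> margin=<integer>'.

d = (2, 21),  |d|² = 445;  R = 8+2 = 10,  c = 445−10² = 345
v_rel = (-1, 4),  |v_rel|² = 17;  v_rel·d = (-1)·(2) + (4)·(21) = 82
17·t² − 164·t + 345 = 0  ⇒  m = 82² − 17·345 = 859
m = 859 > 0,  v_rel·d = 82 > 0  ⇒  inside

inside=yes margin=859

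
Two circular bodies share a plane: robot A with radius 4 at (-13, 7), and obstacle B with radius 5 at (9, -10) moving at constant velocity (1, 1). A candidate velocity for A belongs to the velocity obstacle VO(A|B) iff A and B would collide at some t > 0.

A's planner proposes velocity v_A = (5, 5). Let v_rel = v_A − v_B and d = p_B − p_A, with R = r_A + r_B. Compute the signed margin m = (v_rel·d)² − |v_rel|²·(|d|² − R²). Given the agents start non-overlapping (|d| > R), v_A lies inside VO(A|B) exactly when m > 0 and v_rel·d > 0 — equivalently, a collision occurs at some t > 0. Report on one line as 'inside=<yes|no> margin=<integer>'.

d = (22, -17),  |d|² = 773;  R = 4+5 = 9,  c = 773−9² = 692
v_rel = (4, 4),  |v_rel|² = 32;  v_rel·d = (4)·(22) + (4)·(-17) = 20
32·t² − 40·t + 692 = 0  ⇒  m = 20² − 32·692 = -21744
m = -21744 < 0,  v_rel·d = 20 > 0  ⇒  outside

inside=no margin=-21744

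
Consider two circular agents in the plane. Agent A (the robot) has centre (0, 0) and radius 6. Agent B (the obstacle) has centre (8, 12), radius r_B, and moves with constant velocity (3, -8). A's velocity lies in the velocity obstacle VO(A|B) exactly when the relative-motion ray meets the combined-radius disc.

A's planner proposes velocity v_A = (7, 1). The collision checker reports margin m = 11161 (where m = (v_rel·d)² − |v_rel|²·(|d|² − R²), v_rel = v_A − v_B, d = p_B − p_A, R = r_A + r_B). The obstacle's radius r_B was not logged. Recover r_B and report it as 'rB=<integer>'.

m = 11161
d = (8, 12);  v_rel = (4, 9),  |v_rel|² = 97
v_rel×d = (4)·(12) − (9)·(8) = -24
since m = R²·97 − (-24)²:  R² = (576 + 11161) / 97 = 121
R = √121 = 11  ⇒  r_B = 11 − 6 = 5

rB=5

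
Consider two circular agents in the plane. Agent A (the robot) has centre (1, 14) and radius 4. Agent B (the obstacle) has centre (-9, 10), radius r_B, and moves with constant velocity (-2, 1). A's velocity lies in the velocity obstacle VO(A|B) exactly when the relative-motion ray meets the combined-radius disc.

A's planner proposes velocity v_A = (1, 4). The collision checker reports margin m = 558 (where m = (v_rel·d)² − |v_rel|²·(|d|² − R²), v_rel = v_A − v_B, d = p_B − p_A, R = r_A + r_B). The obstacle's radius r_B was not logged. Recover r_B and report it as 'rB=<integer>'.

m = 558
d = (-10, -4);  v_rel = (3, 3),  |v_rel|² = 18
v_rel×d = (3)·(-4) − (3)·(-10) = 18
since m = R²·18 − 18²:  R² = (324 + 558) / 18 = 49
R = √49 = 7  ⇒  r_B = 7 − 4 = 3

rB=3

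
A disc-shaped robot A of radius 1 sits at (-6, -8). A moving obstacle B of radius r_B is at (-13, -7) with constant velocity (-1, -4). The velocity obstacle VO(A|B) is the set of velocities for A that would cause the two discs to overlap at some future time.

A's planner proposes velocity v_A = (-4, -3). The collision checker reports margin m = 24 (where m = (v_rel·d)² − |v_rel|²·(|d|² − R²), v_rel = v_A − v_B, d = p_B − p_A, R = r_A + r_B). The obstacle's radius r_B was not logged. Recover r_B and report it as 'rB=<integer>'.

m = 24
d = (-7, 1);  v_rel = (-3, 1),  |v_rel|² = 10
v_rel×d = (-3)·(1) − (1)·(-7) = 4
since m = R²·10 − 4²:  R² = (16 + 24) / 10 = 4
R = √4 = 2  ⇒  r_B = 2 − 1 = 1

rB=1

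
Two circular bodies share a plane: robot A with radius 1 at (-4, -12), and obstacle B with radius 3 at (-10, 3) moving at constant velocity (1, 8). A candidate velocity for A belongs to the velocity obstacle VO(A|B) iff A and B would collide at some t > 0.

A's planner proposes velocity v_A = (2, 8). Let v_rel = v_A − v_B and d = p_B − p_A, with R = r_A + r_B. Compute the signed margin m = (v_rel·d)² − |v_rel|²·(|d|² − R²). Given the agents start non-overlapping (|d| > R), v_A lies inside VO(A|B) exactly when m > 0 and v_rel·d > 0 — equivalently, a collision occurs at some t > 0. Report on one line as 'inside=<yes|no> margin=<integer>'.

d = (-6, 15),  |d|² = 261;  R = 1+3 = 4,  c = 261−4² = 245
v_rel = (1, 0),  |v_rel|² = 1;  v_rel·d = (1)·(-6) + (0)·(15) = -6
1·t² + 12·t + 245 = 0  ⇒  m = (-6)² − 1·245 = -209
m = -209 < 0,  v_rel·d = -6 < 0  ⇒  outside

inside=no margin=-209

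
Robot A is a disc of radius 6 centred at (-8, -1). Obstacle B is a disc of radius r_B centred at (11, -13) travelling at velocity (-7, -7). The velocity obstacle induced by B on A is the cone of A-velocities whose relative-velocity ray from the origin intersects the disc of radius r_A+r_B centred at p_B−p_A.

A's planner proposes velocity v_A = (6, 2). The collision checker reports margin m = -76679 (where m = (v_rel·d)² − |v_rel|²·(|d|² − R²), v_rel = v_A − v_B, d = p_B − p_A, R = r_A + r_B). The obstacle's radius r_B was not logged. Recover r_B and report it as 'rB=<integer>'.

m = -76679
d = (19, -12);  v_rel = (13, 9),  |v_rel|² = 250
v_rel×d = (13)·(-12) − (9)·(19) = -327
since m = R²·250 − (-327)²:  R² = (106929 + -76679) / 250 = 121
R = √121 = 11  ⇒  r_B = 11 − 6 = 5

rB=5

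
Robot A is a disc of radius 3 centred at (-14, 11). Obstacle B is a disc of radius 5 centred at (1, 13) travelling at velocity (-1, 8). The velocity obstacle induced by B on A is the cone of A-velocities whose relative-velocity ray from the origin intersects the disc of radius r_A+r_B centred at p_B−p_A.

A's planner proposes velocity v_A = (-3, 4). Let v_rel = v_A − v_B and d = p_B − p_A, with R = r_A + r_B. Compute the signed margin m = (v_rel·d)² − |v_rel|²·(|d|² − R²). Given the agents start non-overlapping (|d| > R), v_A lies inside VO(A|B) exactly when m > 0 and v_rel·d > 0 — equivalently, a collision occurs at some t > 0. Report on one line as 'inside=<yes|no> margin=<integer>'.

d = (15, 2),  |d|² = 229;  R = 3+5 = 8,  c = 229−8² = 165
v_rel = (-2, -4),  |v_rel|² = 20;  v_rel·d = (-2)·(15) + (-4)·(2) = -38
20·t² + 76·t + 165 = 0  ⇒  m = (-38)² − 20·165 = -1856
m = -1856 < 0,  v_rel·d = -38 < 0  ⇒  outside

inside=no margin=-1856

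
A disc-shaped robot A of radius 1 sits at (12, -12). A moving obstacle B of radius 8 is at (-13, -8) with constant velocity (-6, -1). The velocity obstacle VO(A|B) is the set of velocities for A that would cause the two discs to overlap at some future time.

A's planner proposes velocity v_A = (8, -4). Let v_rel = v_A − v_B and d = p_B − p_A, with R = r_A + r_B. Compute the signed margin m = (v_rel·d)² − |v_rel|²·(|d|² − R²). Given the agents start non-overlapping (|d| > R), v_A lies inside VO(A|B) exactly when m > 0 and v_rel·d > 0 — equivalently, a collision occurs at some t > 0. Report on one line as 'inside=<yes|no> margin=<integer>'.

d = (-25, 4),  |d|² = 641;  R = 1+8 = 9,  c = 641−9² = 560
v_rel = (14, -3),  |v_rel|² = 205;  v_rel·d = (14)·(-25) + (-3)·(4) = -362
205·t² + 724·t + 560 = 0  ⇒  m = (-362)² − 205·560 = 16244
m = 16244 > 0,  v_rel·d = -362 < 0  ⇒  outside

inside=no margin=16244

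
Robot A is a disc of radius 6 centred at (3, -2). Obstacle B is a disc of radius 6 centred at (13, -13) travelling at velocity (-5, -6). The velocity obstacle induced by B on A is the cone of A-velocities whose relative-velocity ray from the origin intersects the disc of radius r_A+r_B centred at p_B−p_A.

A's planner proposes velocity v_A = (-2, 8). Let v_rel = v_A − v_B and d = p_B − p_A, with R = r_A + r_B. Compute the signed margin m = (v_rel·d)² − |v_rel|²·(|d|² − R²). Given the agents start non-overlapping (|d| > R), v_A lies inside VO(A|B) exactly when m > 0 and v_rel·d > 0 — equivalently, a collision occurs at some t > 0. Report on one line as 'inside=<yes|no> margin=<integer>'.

d = (10, -11),  |d|² = 221;  R = 6+6 = 12,  c = 221−12² = 77
v_rel = (3, 14),  |v_rel|² = 205;  v_rel·d = (3)·(10) + (14)·(-11) = -124
205·t² + 248·t + 77 = 0  ⇒  m = (-124)² − 205·77 = -409
m = -409 < 0,  v_rel·d = -124 < 0  ⇒  outside

inside=no margin=-409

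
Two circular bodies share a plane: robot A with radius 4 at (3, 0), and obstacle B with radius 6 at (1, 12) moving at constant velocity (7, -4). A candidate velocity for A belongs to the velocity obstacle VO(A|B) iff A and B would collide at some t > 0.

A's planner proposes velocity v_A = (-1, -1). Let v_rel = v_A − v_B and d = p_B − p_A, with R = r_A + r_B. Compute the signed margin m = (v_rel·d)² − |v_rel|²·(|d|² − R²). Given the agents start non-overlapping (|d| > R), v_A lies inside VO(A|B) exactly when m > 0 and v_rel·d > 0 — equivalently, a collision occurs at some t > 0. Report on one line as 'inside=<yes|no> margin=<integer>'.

d = (-2, 12),  |d|² = 148;  R = 4+6 = 10,  c = 148−10² = 48
v_rel = (-8, 3),  |v_rel|² = 73;  v_rel·d = (-8)·(-2) + (3)·(12) = 52
73·t² − 104·t + 48 = 0  ⇒  m = 52² − 73·48 = -800
m = -800 < 0,  v_rel·d = 52 > 0  ⇒  outside

inside=no margin=-800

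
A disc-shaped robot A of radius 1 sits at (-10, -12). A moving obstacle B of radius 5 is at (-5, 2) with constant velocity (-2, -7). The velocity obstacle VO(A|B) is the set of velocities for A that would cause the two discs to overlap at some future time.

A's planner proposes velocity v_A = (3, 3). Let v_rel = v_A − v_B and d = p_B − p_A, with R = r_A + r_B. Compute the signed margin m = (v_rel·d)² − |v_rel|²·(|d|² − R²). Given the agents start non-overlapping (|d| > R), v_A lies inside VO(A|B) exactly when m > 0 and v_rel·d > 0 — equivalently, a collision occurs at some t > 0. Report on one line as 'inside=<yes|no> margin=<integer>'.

d = (5, 14),  |d|² = 221;  R = 1+5 = 6,  c = 221−6² = 185
v_rel = (5, 10),  |v_rel|² = 125;  v_rel·d = (5)·(5) + (10)·(14) = 165
125·t² − 330·t + 185 = 0  ⇒  m = 165² − 125·185 = 4100
m = 4100 > 0,  v_rel·d = 165 > 0  ⇒  inside

inside=yes margin=4100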